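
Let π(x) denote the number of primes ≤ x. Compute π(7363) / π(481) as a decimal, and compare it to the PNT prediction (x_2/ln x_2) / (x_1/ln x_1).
π(7363)/π(481) = 937/92 ≈ 10.1848;  PNT prediction ≈ 10.6172.

π(481) = 92 and π(7363) = 937, so π(7363)/π(481) ≈ 10.1848. The PNT-predicted ratio is (7363/ln(7363)) / (481/ln(481)) ≈ 10.6172. The two agree to within a few percent, as expected.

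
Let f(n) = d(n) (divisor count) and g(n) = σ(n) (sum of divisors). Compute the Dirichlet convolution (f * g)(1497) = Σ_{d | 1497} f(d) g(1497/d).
(d * σ)(1497) = 3012

Divisors of 1497: [1, 3, 499, 1497]. For each d | 1497:
  d = 1: d(1) · σ(1497/1) = 1 · 2000 = 2000
  d = 3: d(3) · σ(1497/3) = 2 · 500 = 1000
  d = 499: d(499) · σ(1497/499) = 2 · 4 = 8
  d = 1497: d(1497) · σ(1497/1497) = 4 · 1 = 4
Summing: (d * σ)(1497) = 2000 + 1000 + 8 + 4 = 3012.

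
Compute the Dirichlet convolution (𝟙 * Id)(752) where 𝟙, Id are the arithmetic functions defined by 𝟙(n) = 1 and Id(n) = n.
(𝟙 * Id)(752) = 1488

Divisors of 752: [1, 2, 4, 8, 16, 47, 94, 188, 376, 752]. For each d | 752:
  d = 1: 𝟙(1) · Id(752/1) = 1 · 752 = 752
  d = 2: 𝟙(2) · Id(752/2) = 1 · 376 = 376
  d = 4: 𝟙(4) · Id(752/4) = 1 · 188 = 188
  d = 8: 𝟙(8) · Id(752/8) = 1 · 94 = 94
  d = 16: 𝟙(16) · Id(752/16) = 1 · 47 = 47
  d = 47: 𝟙(47) · Id(752/47) = 1 · 16 = 16
  d = 94: 𝟙(94) · Id(752/94) = 1 · 8 = 8
  d = 188: 𝟙(188) · Id(752/188) = 1 · 4 = 4
  d = 376: 𝟙(376) · Id(752/376) = 1 · 2 = 2
  d = 752: 𝟙(752) · Id(752/752) = 1 · 1 = 1
Summing: (𝟙 * Id)(752) = 752 + 376 + 188 + 94 + 47 + 16 + 8 + 4 + 2 + 1 = 1488.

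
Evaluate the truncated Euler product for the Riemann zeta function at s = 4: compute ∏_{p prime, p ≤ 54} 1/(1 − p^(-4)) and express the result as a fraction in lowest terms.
∏ = 750937919501355467062347671738968589096863062629/693820677147413996973765862820413440000000000000

The primes p ≤ 54 are [2, 3, 5, 7, 11, 13, 17, 19, 23, 29, 31, 37, 41, 43, 47, 53]. For each prime, (1 − 1/p^4)^(-1) = p^4 / (p^4 − 1). The product is (1 − 1/2^4)^(-1), (1 − 1/3^4)^(-1), (1 − 1/5^4)^(-1), (1 − 1/7^4)^(-1), (1 − 1/11^4)^(-1), (1 − 1/13^4)^(-1), (1 − 1/17^4)^(-1), (1 − 1/19^4)^(-1), (1 − 1/23^4)^(-1), (1 − 1/29^4)^(-1), (1 − 1/31^4)^(-1), (1 − 1/37^4)^(-1), (1 − 1/41^4)^(-1), (1 − 1/43^4)^(-1), (1 − 1/47^4)^(-1), (1 − 1/53^4)^(-1) = ∏ p^4 / (p^4 − 1) = 750937919501355467062347671738968589096863062629/693820677147413996973765862820413440000000000000.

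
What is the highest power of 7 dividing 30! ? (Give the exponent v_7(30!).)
v_7(30!) = 4

Legendre's formula: v_p(n!) = Σ_{k ≥ 1} ⌊n / p^k⌋. For p = 7, n = 30, the terms are:
  ⌊30/7^1⌋ = ⌊30/7⌋ = 4
(the next term ⌊30/7^2⌋ = 0, terminating the sum). Summing: v_7(30!) = 4 = 4.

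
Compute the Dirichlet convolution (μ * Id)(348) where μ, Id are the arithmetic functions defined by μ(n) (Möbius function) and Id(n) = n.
(μ * Id)(348) = 112

Divisors of 348: [1, 2, 3, 4, 6, 12, 29, 58, 87, 116, 174, 348]. For each d | 348:
  d = 1: μ(1) · Id(348/1) = 1 · 348 = 348
  d = 2: μ(2) · Id(348/2) = -1 · 174 = -174
  d = 3: μ(3) · Id(348/3) = -1 · 116 = -116
  d = 4: μ(4) · Id(348/4) = 0 · 87 = 0
  d = 6: μ(6) · Id(348/6) = 1 · 58 = 58
  d = 12: μ(12) · Id(348/12) = 0 · 29 = 0
  d = 29: μ(29) · Id(348/29) = -1 · 12 = -12
  d = 58: μ(58) · Id(348/58) = 1 · 6 = 6
  d = 87: μ(87) · Id(348/87) = 1 · 4 = 4
  d = 116: μ(116) · Id(348/116) = 0 · 3 = 0
  d = 174: μ(174) · Id(348/174) = -1 · 2 = -2
  d = 348: μ(348) · Id(348/348) = 0 · 1 = 0
Summing: (μ * Id)(348) = 348 + -174 + -116 + 0 + 58 + 0 + -12 + 6 + 4 + 0 + -2 + 0 = 112.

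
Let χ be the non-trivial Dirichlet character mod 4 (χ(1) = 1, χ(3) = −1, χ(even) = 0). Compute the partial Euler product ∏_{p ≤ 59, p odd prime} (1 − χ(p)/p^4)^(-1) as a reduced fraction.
∏ = 183445748413257490575399266073534557279290897400455519407927913/185496494900685179853577258476392044643206802826790649934643200

The odd primes p ≤ 59 are [3, 5, 7, 11, 13, 17, 19, 23, 29, 31, 37, 41, 43, 47, 53, 59]. For each, χ(p) = 1 if p ≡ 1 mod 4, χ(p) = −1 if p ≡ 3 mod 4. Taking (1 − χ(p)/p^4)^(-1) = p^4/(p^4 − χ(p)): (1 − (-1)/3^4)^(-1) · (1 − (1)/5^4)^(-1) · (1 − (-1)/7^4)^(-1) · (1 − (-1)/11^4)^(-1) · (1 − (1)/13^4)^(-1) · (1 − (1)/17^4)^(-1) · (1 − (-1)/19^4)^(-1) · (1 − (-1)/23^4)^(-1) · (1 − (1)/29^4)^(-1) · (1 − (-1)/31^4)^(-1) · (1 − (1)/37^4)^(-1) · (1 − (1)/41^4)^(-1) · (1 − (-1)/43^4)^(-1) · (1 − (-1)/47^4)^(-1) · (1 − (1)/53^4)^(-1) · (1 − (-1)/59^4)^(-1) = 183445748413257490575399266073534557279290897400455519407927913/185496494900685179853577258476392044643206802826790649934643200.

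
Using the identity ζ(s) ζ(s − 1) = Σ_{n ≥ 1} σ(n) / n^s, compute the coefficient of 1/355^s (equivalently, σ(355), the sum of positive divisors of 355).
σ(355) = 432

In the product (Σ m^0/m^s)(Σ k / k^s) = Σ (Σ_{d | n} d) / n^s, the coefficient of 1/n^s is σ(n) = Σ_{d | n} d. For n = 355, divisors are [1, 5, 71, 355]; summing: σ(355) = 432.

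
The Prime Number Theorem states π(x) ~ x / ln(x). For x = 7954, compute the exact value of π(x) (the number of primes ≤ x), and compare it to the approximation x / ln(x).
π(7954) = 1005;  x/ln(x) ≈ 885.61;  relative error ≈ 11.88%.

Directly count primes up to 7954: π(7954) = 1005. The PNT approximation gives 7954/ln(7954) ≈ 7954/8.98143 ≈ 885.61. Relative error (π(x) − x/ln(x)) / π(x) ≈ 11.88%; the approximation is known to undercount slightly (Li(x) is a better estimate).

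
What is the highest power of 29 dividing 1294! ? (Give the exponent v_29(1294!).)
v_29(1294!) = 45

Legendre's formula: v_p(n!) = Σ_{k ≥ 1} ⌊n / p^k⌋. For p = 29, n = 1294, the terms are:
  ⌊1294/29^1⌋ = ⌊1294/29⌋ = 44
  ⌊1294/29^2⌋ = ⌊1294/841⌋ = 1
(the next term ⌊1294/29^3⌋ = 0, terminating the sum). Summing: v_29(1294!) = 44 + 1 = 45.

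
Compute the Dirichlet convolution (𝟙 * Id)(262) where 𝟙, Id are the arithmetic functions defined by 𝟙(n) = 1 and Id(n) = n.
(𝟙 * Id)(262) = 396

Divisors of 262: [1, 2, 131, 262]. For each d | 262:
  d = 1: 𝟙(1) · Id(262/1) = 1 · 262 = 262
  d = 2: 𝟙(2) · Id(262/2) = 1 · 131 = 131
  d = 131: 𝟙(131) · Id(262/131) = 1 · 2 = 2
  d = 262: 𝟙(262) · Id(262/262) = 1 · 1 = 1
Summing: (𝟙 * Id)(262) = 262 + 131 + 2 + 1 = 396.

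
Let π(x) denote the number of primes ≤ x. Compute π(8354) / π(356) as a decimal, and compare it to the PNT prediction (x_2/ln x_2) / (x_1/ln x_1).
π(8354)/π(356) = 1046/71 ≈ 14.7324;  PNT prediction ≈ 15.2664.

π(356) = 71 and π(8354) = 1046, so π(8354)/π(356) ≈ 14.7324. The PNT-predicted ratio is (8354/ln(8354)) / (356/ln(356)) ≈ 15.2664. The two agree to within a few percent, as expected.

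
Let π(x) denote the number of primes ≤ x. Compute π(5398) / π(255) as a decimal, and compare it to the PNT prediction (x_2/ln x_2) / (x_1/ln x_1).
π(5398)/π(255) = 711/54 ≈ 13.1667;  PNT prediction ≈ 13.6495.

π(255) = 54 and π(5398) = 711, so π(5398)/π(255) ≈ 13.1667. The PNT-predicted ratio is (5398/ln(5398)) / (255/ln(255)) ≈ 13.6495. The two agree to within a few percent, as expected.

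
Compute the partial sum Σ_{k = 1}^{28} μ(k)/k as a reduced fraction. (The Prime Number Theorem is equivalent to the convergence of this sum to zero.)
Σ μ(k)/k = 4165258/111546435

Values of μ(k) for 1 ≤ k ≤ 28: μ(1) = 1, μ(2) = -1, μ(3) = -1, μ(5) = -1, μ(6) = 1, μ(7) = -1, μ(10) = 1, μ(11) = -1, μ(13) = -1, μ(14) = 1, μ(15) = 1, μ(17) = -1, μ(19) = -1, μ(21) = 1, μ(22) = 1, μ(23) = -1, μ(26) = 1, with μ = 0 on non-squarefree integers. Summing μ(k)/k for k where μ(k) ≠ 0 gives 4165258/111546435 ≈ 0.0373. (PNT ⟺ this sum → 0 as n → ∞.)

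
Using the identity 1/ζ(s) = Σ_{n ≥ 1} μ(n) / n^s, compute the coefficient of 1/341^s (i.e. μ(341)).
μ(341) = 1

Factor n = 341 = 11 · 31. μ(n) = 0 if any exponent ≥ 2 (not squarefree); otherwise μ(n) = (−1)^{ω(n)} where ω(n) is the number of distinct prime factors. Applying: μ(341) = 1.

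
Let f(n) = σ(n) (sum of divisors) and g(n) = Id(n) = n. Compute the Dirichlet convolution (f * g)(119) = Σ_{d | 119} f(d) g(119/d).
(σ * Id)(119) = 525

Divisors of 119: [1, 7, 17, 119]. For each d | 119:
  d = 1: σ(1) · Id(119/1) = 1 · 119 = 119
  d = 7: σ(7) · Id(119/7) = 8 · 17 = 136
  d = 17: σ(17) · Id(119/17) = 18 · 7 = 126
  d = 119: σ(119) · Id(119/119) = 144 · 1 = 144
Summing: (σ * Id)(119) = 119 + 136 + 126 + 144 = 525.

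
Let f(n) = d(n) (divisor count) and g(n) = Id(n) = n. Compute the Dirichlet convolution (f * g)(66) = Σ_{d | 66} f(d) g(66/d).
(d * Id)(66) = 260

Divisors of 66: [1, 2, 3, 6, 11, 22, 33, 66]. For each d | 66:
  d = 1: d(1) · Id(66/1) = 1 · 66 = 66
  d = 2: d(2) · Id(66/2) = 2 · 33 = 66
  d = 3: d(3) · Id(66/3) = 2 · 22 = 44
  d = 6: d(6) · Id(66/6) = 4 · 11 = 44
  d = 11: d(11) · Id(66/11) = 2 · 6 = 12
  d = 22: d(22) · Id(66/22) = 4 · 3 = 12
  d = 33: d(33) · Id(66/33) = 4 · 2 = 8
  d = 66: d(66) · Id(66/66) = 8 · 1 = 8
Summing: (d * Id)(66) = 66 + 66 + 44 + 44 + 12 + 12 + 8 + 8 = 260.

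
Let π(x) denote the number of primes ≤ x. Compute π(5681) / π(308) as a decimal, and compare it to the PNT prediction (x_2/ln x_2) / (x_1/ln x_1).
π(5681)/π(308) = 747/63 ≈ 11.8571;  PNT prediction ≈ 12.2258.

π(308) = 63 and π(5681) = 747, so π(5681)/π(308) ≈ 11.8571. The PNT-predicted ratio is (5681/ln(5681)) / (308/ln(308)) ≈ 12.2258. The two agree to within a few percent, as expected.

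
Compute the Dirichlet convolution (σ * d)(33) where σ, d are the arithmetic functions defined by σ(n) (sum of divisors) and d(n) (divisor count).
(σ * d)(33) = 84

Divisors of 33: [1, 3, 11, 33]. For each d | 33:
  d = 1: σ(1) · d(33/1) = 1 · 4 = 4
  d = 3: σ(3) · d(33/3) = 4 · 2 = 8
  d = 11: σ(11) · d(33/11) = 12 · 2 = 24
  d = 33: σ(33) · d(33/33) = 48 · 1 = 48
Summing: (σ * d)(33) = 4 + 8 + 24 + 48 = 84.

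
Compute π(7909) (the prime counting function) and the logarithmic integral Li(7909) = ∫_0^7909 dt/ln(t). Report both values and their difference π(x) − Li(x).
π(7909) = 999;  Li(7909) ≈ 1016.28;  π(x) − Li(x) ≈ -17.28.

Direct count of primes ≤ 7909 gives π(7909) = 999. Numerical evaluation of the logarithmic integral gives Li(7909) ≈ 1016.28. The difference π(x) − Li(x) ≈ -17.28 is typically negative for small/moderate x (Li(x) overestimates), though Littlewood's theorem shows this sign changes infinitely often.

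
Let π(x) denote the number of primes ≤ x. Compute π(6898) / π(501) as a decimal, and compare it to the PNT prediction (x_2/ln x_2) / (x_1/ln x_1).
π(6898)/π(501) = 886/95 ≈ 9.3263;  PNT prediction ≈ 9.6836.

π(501) = 95 and π(6898) = 886, so π(6898)/π(501) ≈ 9.3263. The PNT-predicted ratio is (6898/ln(6898)) / (501/ln(501)) ≈ 9.6836. The two agree to within a few percent, as expected.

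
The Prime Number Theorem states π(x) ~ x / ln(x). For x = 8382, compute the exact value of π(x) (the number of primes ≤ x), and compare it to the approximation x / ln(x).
π(8382) = 1049;  x/ln(x) ≈ 927.84;  relative error ≈ 11.55%.

Directly count primes up to 8382: π(8382) = 1049. The PNT approximation gives 8382/ln(8382) ≈ 8382/9.03384 ≈ 927.84. Relative error (π(x) − x/ln(x)) / π(x) ≈ 11.55%; the approximation is known to undercount slightly (Li(x) is a better estimate).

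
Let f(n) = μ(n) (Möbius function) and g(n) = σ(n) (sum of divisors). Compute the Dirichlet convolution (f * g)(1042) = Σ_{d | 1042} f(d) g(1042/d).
(μ * σ)(1042) = 1042

Divisors of 1042: [1, 2, 521, 1042]. For each d | 1042:
  d = 1: μ(1) · σ(1042/1) = 1 · 1566 = 1566
  d = 2: μ(2) · σ(1042/2) = -1 · 522 = -522
  d = 521: μ(521) · σ(1042/521) = -1 · 3 = -3
  d = 1042: μ(1042) · σ(1042/1042) = 1 · 1 = 1
Summing: (μ * σ)(1042) = 1566 + -522 + -3 + 1 = 1042.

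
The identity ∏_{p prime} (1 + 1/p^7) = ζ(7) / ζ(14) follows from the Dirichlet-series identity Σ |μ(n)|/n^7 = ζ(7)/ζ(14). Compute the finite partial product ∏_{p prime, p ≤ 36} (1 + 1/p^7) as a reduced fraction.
∏ = 45636384576315690080929715569674882079693135504462522074208731086848/45261280733327250662945753058202857554009606630517518569698816246875

The primes p ≤ 36 are [2, 3, 5, 7, 11, 13, 17, 19, 23, 29, 31]. For each, (1 + 1/p^7) = (p^7 + 1)/p^7. Multiplying these fractions over p ∈ [2, 3, 5, 7, 11, 13, 17, 19, 23, 29, 31] gives 45636384576315690080929715569674882079693135504462522074208731086848/45261280733327250662945753058202857554009606630517518569698816246875. (In the limit P → ∞ this tends to ζ(7)/ζ(14).)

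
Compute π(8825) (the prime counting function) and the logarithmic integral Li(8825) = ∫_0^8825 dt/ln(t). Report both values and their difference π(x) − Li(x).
π(8825) = 1099;  Li(8825) ≈ 1117.71;  π(x) − Li(x) ≈ -18.71.

Direct count of primes ≤ 8825 gives π(8825) = 1099. Numerical evaluation of the logarithmic integral gives Li(8825) ≈ 1117.71. The difference π(x) − Li(x) ≈ -18.71 is typically negative for small/moderate x (Li(x) overestimates), though Littlewood's theorem shows this sign changes infinitely often.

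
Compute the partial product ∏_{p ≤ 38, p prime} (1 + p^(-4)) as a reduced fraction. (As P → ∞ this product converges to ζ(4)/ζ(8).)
∏ = 706902957735712331680943125904125462935190109312/655798773317600826641830943030775489929079680625

The primes p ≤ 38 are [2, 3, 5, 7, 11, 13, 17, 19, 23, 29, 31, 37]. For each, (1 + 1/p^4) = (p^4 + 1)/p^4. Multiplying these fractions over p ∈ [2, 3, 5, 7, 11, 13, 17, 19, 23, 29, 31, 37] gives 706902957735712331680943125904125462935190109312/655798773317600826641830943030775489929079680625. (In the limit P → ∞ this tends to ζ(4)/ζ(8).)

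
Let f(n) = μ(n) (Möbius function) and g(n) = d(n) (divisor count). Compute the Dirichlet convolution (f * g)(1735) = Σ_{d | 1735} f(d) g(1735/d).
(μ * d)(1735) = 1

Divisors of 1735: [1, 5, 347, 1735]. For each d | 1735:
  d = 1: μ(1) · d(1735/1) = 1 · 4 = 4
  d = 5: μ(5) · d(1735/5) = -1 · 2 = -2
  d = 347: μ(347) · d(1735/347) = -1 · 2 = -2
  d = 1735: μ(1735) · d(1735/1735) = 1 · 1 = 1
Summing: (μ * d)(1735) = 4 + -2 + -2 + 1 = 1.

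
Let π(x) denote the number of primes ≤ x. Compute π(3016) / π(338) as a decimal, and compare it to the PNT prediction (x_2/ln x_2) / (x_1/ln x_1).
π(3016)/π(338) = 432/68 ≈ 6.3529;  PNT prediction ≈ 6.4855.

π(338) = 68 and π(3016) = 432, so π(3016)/π(338) ≈ 6.3529. The PNT-predicted ratio is (3016/ln(3016)) / (338/ln(338)) ≈ 6.4855. The two agree to within a few percent, as expected.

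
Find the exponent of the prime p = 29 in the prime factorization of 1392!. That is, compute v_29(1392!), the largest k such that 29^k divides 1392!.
v_29(1392!) = 49

Legendre's formula: v_p(n!) = Σ_{k ≥ 1} ⌊n / p^k⌋. For p = 29, n = 1392, the terms are:
  ⌊1392/29^1⌋ = ⌊1392/29⌋ = 48
  ⌊1392/29^2⌋ = ⌊1392/841⌋ = 1
(the next term ⌊1392/29^3⌋ = 0, terminating the sum). Summing: v_29(1392!) = 48 + 1 = 49.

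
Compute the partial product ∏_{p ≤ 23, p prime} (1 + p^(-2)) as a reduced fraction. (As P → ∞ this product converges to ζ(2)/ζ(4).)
∏ = 3394003400000/2252055594789

The primes p ≤ 23 are [2, 3, 5, 7, 11, 13, 17, 19, 23]. For each, (1 + 1/p^2) = (p^2 + 1)/p^2. Multiplying these fractions over p ∈ [2, 3, 5, 7, 11, 13, 17, 19, 23] gives 3394003400000/2252055594789. (In the limit P → ∞ this tends to ζ(2)/ζ(4).)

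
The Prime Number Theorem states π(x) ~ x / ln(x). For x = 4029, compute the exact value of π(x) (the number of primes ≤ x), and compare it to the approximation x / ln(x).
π(4029) = 557;  x/ln(x) ≈ 485.35;  relative error ≈ 12.86%.

Directly count primes up to 4029: π(4029) = 557. The PNT approximation gives 4029/ln(4029) ≈ 4029/8.30127 ≈ 485.35. Relative error (π(x) − x/ln(x)) / π(x) ≈ 12.86%; the approximation is known to undercount slightly (Li(x) is a better estimate).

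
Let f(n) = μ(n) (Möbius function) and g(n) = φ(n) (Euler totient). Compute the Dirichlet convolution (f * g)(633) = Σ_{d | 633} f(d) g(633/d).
(μ * φ)(633) = 209

Divisors of 633: [1, 3, 211, 633]. For each d | 633:
  d = 1: μ(1) · φ(633/1) = 1 · 420 = 420
  d = 3: μ(3) · φ(633/3) = -1 · 210 = -210
  d = 211: μ(211) · φ(633/211) = -1 · 2 = -2
  d = 633: μ(633) · φ(633/633) = 1 · 1 = 1
Summing: (μ * φ)(633) = 420 + -210 + -2 + 1 = 209.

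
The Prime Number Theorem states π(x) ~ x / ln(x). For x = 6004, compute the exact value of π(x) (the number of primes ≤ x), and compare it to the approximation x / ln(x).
π(6004) = 783;  x/ln(x) ≈ 690.10;  relative error ≈ 11.86%.

Directly count primes up to 6004: π(6004) = 783. The PNT approximation gives 6004/ln(6004) ≈ 6004/8.70018 ≈ 690.10. Relative error (π(x) − x/ln(x)) / π(x) ≈ 11.86%; the approximation is known to undercount slightly (Li(x) is a better estimate).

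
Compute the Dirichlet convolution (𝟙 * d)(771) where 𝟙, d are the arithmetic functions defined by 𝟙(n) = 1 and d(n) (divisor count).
(𝟙 * d)(771) = 9

Divisors of 771: [1, 3, 257, 771]. For each d | 771:
  d = 1: 𝟙(1) · d(771/1) = 1 · 4 = 4
  d = 3: 𝟙(3) · d(771/3) = 1 · 2 = 2
  d = 257: 𝟙(257) · d(771/257) = 1 · 2 = 2
  d = 771: 𝟙(771) · d(771/771) = 1 · 1 = 1
Summing: (𝟙 * d)(771) = 4 + 2 + 2 + 1 = 9.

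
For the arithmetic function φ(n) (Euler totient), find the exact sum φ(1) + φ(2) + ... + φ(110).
Σ_{n ≤ 110} φ(n) = 3716

Compute φ(n) for each 1 ≤ n ≤ 110: φ(1) = 1, φ(2) = 1, φ(3) = 2, φ(4) = 2, φ(5) = 4, φ(6) = 2, φ(7) = 6, φ(8) = 4, φ(9) = 6, φ(10) = 4, φ(11) = 10, φ(12) = 4, φ(13) = 12, φ(14) = 6, φ(15) = 8, φ(16) = 8, φ(17) = 16, φ(18) = 6, φ(19) = 18, φ(20) = 8, φ(21) = 12, φ(22) = 10, φ(23) = 22, φ(24) = 8, φ(25) = 20, φ(26) = 12, φ(27) = 18, φ(28) = 12, φ(29) = 28, φ(30) = 8, φ(31) = 30, φ(32) = 16, φ(33) = 20, φ(34) = 16, φ(35) = 24, φ(36) = 12, φ(37) = 36, φ(38) = 18, φ(39) = 24, φ(40) = 16, φ(41) = 40, φ(42) = 12, φ(43) = 42, φ(44) = 20, φ(45) = 24, φ(46) = 22, φ(47) = 46, φ(48) = 16, φ(49) = 42, φ(50) = 20, φ(51) = 32, φ(52) = 24, φ(53) = 52, φ(54) = 18, φ(55) = 40, φ(56) = 24, φ(57) = 36, φ(58) = 28, φ(59) = 58, φ(60) = 16, φ(61) = 60, φ(62) = 30, φ(63) = 36, φ(64) = 32, φ(65) = 48, φ(66) = 20, φ(67) = 66, φ(68) = 32, φ(69) = 44, φ(70) = 24, φ(71) = 70, φ(72) = 24, φ(73) = 72, φ(74) = 36, φ(75) = 40, φ(76) = 36, φ(77) = 60, φ(78) = 24, φ(79) = 78, φ(80) = 32, φ(81) = 54, φ(82) = 40, φ(83) = 82, φ(84) = 24, φ(85) = 64, φ(86) = 42, φ(87) = 56, φ(88) = 40, φ(89) = 88, φ(90) = 24, φ(91) = 72, φ(92) = 44, φ(93) = 60, φ(94) = 46, φ(95) = 72, φ(96) = 32, φ(97) = 96, φ(98) = 42, φ(99) = 60, φ(100) = 40, φ(101) = 100, φ(102) = 32, φ(103) = 102, φ(104) = 48, φ(105) = 48, φ(106) = 52, φ(107) = 106, φ(108) = 36, φ(109) = 108, φ(110) = 40. Summing all 110 values: 3716. (Average order: Σ_{n ≤ x} φ(n) ~ (3/π²) x². For x = 110, (3/π²)·110² ≈ 3677.96.)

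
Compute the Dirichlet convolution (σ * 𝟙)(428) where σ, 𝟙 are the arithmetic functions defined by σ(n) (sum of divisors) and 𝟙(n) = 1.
(σ * 𝟙)(428) = 1199

Divisors of 428: [1, 2, 4, 107, 214, 428]. For each d | 428:
  d = 1: σ(1) · 𝟙(428/1) = 1 · 1 = 1
  d = 2: σ(2) · 𝟙(428/2) = 3 · 1 = 3
  d = 4: σ(4) · 𝟙(428/4) = 7 · 1 = 7
  d = 107: σ(107) · 𝟙(428/107) = 108 · 1 = 108
  d = 214: σ(214) · 𝟙(428/214) = 324 · 1 = 324
  d = 428: σ(428) · 𝟙(428/428) = 756 · 1 = 756
Summing: (σ * 𝟙)(428) = 1 + 3 + 7 + 108 + 324 + 756 = 1199.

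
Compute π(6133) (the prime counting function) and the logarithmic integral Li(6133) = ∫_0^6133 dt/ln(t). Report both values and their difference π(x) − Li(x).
π(6133) = 800;  Li(6133) ≈ 815.68;  π(x) − Li(x) ≈ -15.68.

Direct count of primes ≤ 6133 gives π(6133) = 800. Numerical evaluation of the logarithmic integral gives Li(6133) ≈ 815.68. The difference π(x) − Li(x) ≈ -15.68 is typically negative for small/moderate x (Li(x) overestimates), though Littlewood's theorem shows this sign changes infinitely often.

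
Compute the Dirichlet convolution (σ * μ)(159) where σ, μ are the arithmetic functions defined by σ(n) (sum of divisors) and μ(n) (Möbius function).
(σ * μ)(159) = 159

Divisors of 159: [1, 3, 53, 159]. For each d | 159:
  d = 1: σ(1) · μ(159/1) = 1 · 1 = 1
  d = 3: σ(3) · μ(159/3) = 4 · -1 = -4
  d = 53: σ(53) · μ(159/53) = 54 · -1 = -54
  d = 159: σ(159) · μ(159/159) = 216 · 1 = 216
Summing: (σ * μ)(159) = 1 + -4 + -54 + 216 = 159.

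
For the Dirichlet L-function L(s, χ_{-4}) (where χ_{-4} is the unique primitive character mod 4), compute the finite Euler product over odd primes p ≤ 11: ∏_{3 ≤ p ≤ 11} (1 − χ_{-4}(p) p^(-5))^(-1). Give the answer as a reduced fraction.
∏ = 5662435865625/5684292116992

The odd primes p ≤ 11 are [3, 5, 7, 11]. For each, χ(p) = 1 if p ≡ 1 mod 4, χ(p) = −1 if p ≡ 3 mod 4. Taking (1 − χ(p)/p^5)^(-1) = p^5/(p^5 − χ(p)): (1 − (-1)/3^5)^(-1) · (1 − (1)/5^5)^(-1) · (1 − (-1)/7^5)^(-1) · (1 − (-1)/11^5)^(-1) = 5662435865625/5684292116992.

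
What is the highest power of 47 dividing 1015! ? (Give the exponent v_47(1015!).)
v_47(1015!) = 21

Legendre's formula: v_p(n!) = Σ_{k ≥ 1} ⌊n / p^k⌋. For p = 47, n = 1015, the terms are:
  ⌊1015/47^1⌋ = ⌊1015/47⌋ = 21
(the next term ⌊1015/47^2⌋ = 0, terminating the sum). Summing: v_47(1015!) = 21 = 21.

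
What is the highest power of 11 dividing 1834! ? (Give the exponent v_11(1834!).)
v_11(1834!) = 182

Legendre's formula: v_p(n!) = Σ_{k ≥ 1} ⌊n / p^k⌋. For p = 11, n = 1834, the terms are:
  ⌊1834/11^1⌋ = ⌊1834/11⌋ = 166
  ⌊1834/11^2⌋ = ⌊1834/121⌋ = 15
  ⌊1834/11^3⌋ = ⌊1834/1331⌋ = 1
(the next term ⌊1834/11^4⌋ = 0, terminating the sum). Summing: v_11(1834!) = 166 + 15 + 1 = 182.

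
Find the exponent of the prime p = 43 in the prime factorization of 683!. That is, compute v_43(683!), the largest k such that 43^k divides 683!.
v_43(683!) = 15

Legendre's formula: v_p(n!) = Σ_{k ≥ 1} ⌊n / p^k⌋. For p = 43, n = 683, the terms are:
  ⌊683/43^1⌋ = ⌊683/43⌋ = 15
(the next term ⌊683/43^2⌋ = 0, terminating the sum). Summing: v_43(683!) = 15 = 15.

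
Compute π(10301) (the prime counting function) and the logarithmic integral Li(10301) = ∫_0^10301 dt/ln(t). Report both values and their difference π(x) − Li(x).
π(10301) = 1263;  Li(10301) ≈ 1278.77;  π(x) − Li(x) ≈ -15.77.

Direct count of primes ≤ 10301 gives π(10301) = 1263. Numerical evaluation of the logarithmic integral gives Li(10301) ≈ 1278.77. The difference π(x) − Li(x) ≈ -15.77 is typically negative for small/moderate x (Li(x) overestimates), though Littlewood's theorem shows this sign changes infinitely often.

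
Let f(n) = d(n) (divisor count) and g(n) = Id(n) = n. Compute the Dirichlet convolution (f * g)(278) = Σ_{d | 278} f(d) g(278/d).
(d * Id)(278) = 564

Divisors of 278: [1, 2, 139, 278]. For each d | 278:
  d = 1: d(1) · Id(278/1) = 1 · 278 = 278
  d = 2: d(2) · Id(278/2) = 2 · 139 = 278
  d = 139: d(139) · Id(278/139) = 2 · 2 = 4
  d = 278: d(278) · Id(278/278) = 4 · 1 = 4
Summing: (d * Id)(278) = 278 + 278 + 4 + 4 = 564.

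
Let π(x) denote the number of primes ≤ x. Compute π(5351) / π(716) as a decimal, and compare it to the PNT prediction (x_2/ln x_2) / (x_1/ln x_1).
π(5351)/π(716) = 708/127 ≈ 5.5748;  PNT prediction ≈ 5.7225.

π(716) = 127 and π(5351) = 708, so π(5351)/π(716) ≈ 5.5748. The PNT-predicted ratio is (5351/ln(5351)) / (716/ln(716)) ≈ 5.7225. The two agree to within a few percent, as expected.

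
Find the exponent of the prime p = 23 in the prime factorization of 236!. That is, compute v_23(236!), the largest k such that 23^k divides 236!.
v_23(236!) = 10

Legendre's formula: v_p(n!) = Σ_{k ≥ 1} ⌊n / p^k⌋. For p = 23, n = 236, the terms are:
  ⌊236/23^1⌋ = ⌊236/23⌋ = 10
(the next term ⌊236/23^2⌋ = 0, terminating the sum). Summing: v_23(236!) = 10 = 10.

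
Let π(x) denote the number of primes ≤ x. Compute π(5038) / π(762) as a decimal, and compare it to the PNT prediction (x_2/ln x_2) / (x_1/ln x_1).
π(5038)/π(762) = 674/135 ≈ 4.9926;  PNT prediction ≈ 5.1466.

π(762) = 135 and π(5038) = 674, so π(5038)/π(762) ≈ 4.9926. The PNT-predicted ratio is (5038/ln(5038)) / (762/ln(762)) ≈ 5.1466. The two agree to within a few percent, as expected.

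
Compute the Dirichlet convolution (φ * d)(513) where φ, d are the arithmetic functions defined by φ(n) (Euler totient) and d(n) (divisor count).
(φ * d)(513) = 800

Divisors of 513: [1, 3, 9, 19, 27, 57, 171, 513]. For each d | 513:
  d = 1: φ(1) · d(513/1) = 1 · 8 = 8
  d = 3: φ(3) · d(513/3) = 2 · 6 = 12
  d = 9: φ(9) · d(513/9) = 6 · 4 = 24
  d = 19: φ(19) · d(513/19) = 18 · 4 = 72
  d = 27: φ(27) · d(513/27) = 18 · 2 = 36
  d = 57: φ(57) · d(513/57) = 36 · 3 = 108
  d = 171: φ(171) · d(513/171) = 108 · 2 = 216
  d = 513: φ(513) · d(513/513) = 324 · 1 = 324
Summing: (φ * d)(513) = 8 + 12 + 24 + 72 + 36 + 108 + 216 + 324 = 800.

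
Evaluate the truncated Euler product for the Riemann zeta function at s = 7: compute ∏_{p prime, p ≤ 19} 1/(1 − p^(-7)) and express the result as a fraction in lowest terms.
∏ = 155826023762586560111512988551201501037015625/154535761885293084095586902270463356349603488

The primes p ≤ 19 are [2, 3, 5, 7, 11, 13, 17, 19]. For each prime, (1 − 1/p^7)^(-1) = p^7 / (p^7 − 1). The product is (1 − 1/2^7)^(-1), (1 − 1/3^7)^(-1), (1 − 1/5^7)^(-1), (1 − 1/7^7)^(-1), (1 − 1/11^7)^(-1), (1 − 1/13^7)^(-1), (1 − 1/17^7)^(-1), (1 − 1/19^7)^(-1) = ∏ p^7 / (p^7 − 1) = 155826023762586560111512988551201501037015625/154535761885293084095586902270463356349603488.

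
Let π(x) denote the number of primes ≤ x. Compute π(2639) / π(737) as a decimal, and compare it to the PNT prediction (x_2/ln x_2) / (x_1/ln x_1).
π(2639)/π(737) = 382/130 ≈ 2.9385;  PNT prediction ≈ 3.0010.

π(737) = 130 and π(2639) = 382, so π(2639)/π(737) ≈ 2.9385. The PNT-predicted ratio is (2639/ln(2639)) / (737/ln(737)) ≈ 3.0010. The two agree to within a few percent, as expected.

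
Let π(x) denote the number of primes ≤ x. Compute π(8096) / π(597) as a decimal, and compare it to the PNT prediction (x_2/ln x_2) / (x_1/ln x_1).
π(8096)/π(597) = 1018/108 ≈ 9.4259;  PNT prediction ≈ 9.6322.

π(597) = 108 and π(8096) = 1018, so π(8096)/π(597) ≈ 9.4259. The PNT-predicted ratio is (8096/ln(8096)) / (597/ln(597)) ≈ 9.6322. The two agree to within a few percent, as expected.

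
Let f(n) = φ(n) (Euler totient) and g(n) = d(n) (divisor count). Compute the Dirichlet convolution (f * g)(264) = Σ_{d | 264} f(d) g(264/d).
(φ * d)(264) = 720

Divisors of 264: [1, 2, 3, 4, 6, 8, 11, 12, 22, 24, 33, 44, 66, 88, 132, 264]. For each d | 264:
  d = 1: φ(1) · d(264/1) = 1 · 16 = 16
  d = 2: φ(2) · d(264/2) = 1 · 12 = 12
  d = 3: φ(3) · d(264/3) = 2 · 8 = 16
  d = 4: φ(4) · d(264/4) = 2 · 8 = 16
  d = 6: φ(6) · d(264/6) = 2 · 6 = 12
  d = 8: φ(8) · d(264/8) = 4 · 4 = 16
  d = 11: φ(11) · d(264/11) = 10 · 8 = 80
  d = 12: φ(12) · d(264/12) = 4 · 4 = 16
  d = 22: φ(22) · d(264/22) = 10 · 6 = 60
  d = 24: φ(24) · d(264/24) = 8 · 2 = 16
  d = 33: φ(33) · d(264/33) = 20 · 4 = 80
  d = 44: φ(44) · d(264/44) = 20 · 4 = 80
  d = 66: φ(66) · d(264/66) = 20 · 3 = 60
  d = 88: φ(88) · d(264/88) = 40 · 2 = 80
  d = 132: φ(132) · d(264/132) = 40 · 2 = 80
  d = 264: φ(264) · d(264/264) = 80 · 1 = 80
Summing: (φ * d)(264) = 16 + 12 + 16 + 16 + 12 + 16 + 80 + 16 + 60 + 16 + 80 + 80 + 60 + 80 + 80 + 80 = 720.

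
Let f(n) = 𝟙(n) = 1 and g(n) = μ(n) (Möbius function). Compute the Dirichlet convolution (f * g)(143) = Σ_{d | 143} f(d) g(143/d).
(𝟙 * μ)(143) = 0

Divisors of 143: [1, 11, 13, 143]. For each d | 143:
  d = 1: 𝟙(1) · μ(143/1) = 1 · 1 = 1
  d = 11: 𝟙(11) · μ(143/11) = 1 · -1 = -1
  d = 13: 𝟙(13) · μ(143/13) = 1 · -1 = -1
  d = 143: 𝟙(143) · μ(143/143) = 1 · 1 = 1
Summing: (𝟙 * μ)(143) = 1 + -1 + -1 + 1 = 0.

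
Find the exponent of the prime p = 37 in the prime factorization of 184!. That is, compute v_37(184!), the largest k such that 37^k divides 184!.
v_37(184!) = 4

Legendre's formula: v_p(n!) = Σ_{k ≥ 1} ⌊n / p^k⌋. For p = 37, n = 184, the terms are:
  ⌊184/37^1⌋ = ⌊184/37⌋ = 4
(the next term ⌊184/37^2⌋ = 0, terminating the sum). Summing: v_37(184!) = 4 = 4.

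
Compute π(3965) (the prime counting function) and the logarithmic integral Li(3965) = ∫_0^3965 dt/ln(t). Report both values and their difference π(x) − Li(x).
π(3965) = 548;  Li(3965) ≈ 561.14;  π(x) − Li(x) ≈ -13.14.

Direct count of primes ≤ 3965 gives π(3965) = 548. Numerical evaluation of the logarithmic integral gives Li(3965) ≈ 561.14. The difference π(x) − Li(x) ≈ -13.14 is typically negative for small/moderate x (Li(x) overestimates), though Littlewood's theorem shows this sign changes infinitely often.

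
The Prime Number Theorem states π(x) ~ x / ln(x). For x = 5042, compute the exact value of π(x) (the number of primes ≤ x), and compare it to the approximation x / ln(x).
π(5042) = 675;  x/ln(x) ≈ 591.40;  relative error ≈ 12.39%.

Directly count primes up to 5042: π(5042) = 675. The PNT approximation gives 5042/ln(5042) ≈ 5042/8.52556 ≈ 591.40. Relative error (π(x) − x/ln(x)) / π(x) ≈ 12.39%; the approximation is known to undercount slightly (Li(x) is a better estimate).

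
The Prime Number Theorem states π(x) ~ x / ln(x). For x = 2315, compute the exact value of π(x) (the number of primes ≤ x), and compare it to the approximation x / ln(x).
π(2315) = 344;  x/ln(x) ≈ 298.82;  relative error ≈ 13.13%.

Directly count primes up to 2315: π(2315) = 344. The PNT approximation gives 2315/ln(2315) ≈ 2315/7.74716 ≈ 298.82. Relative error (π(x) − x/ln(x)) / π(x) ≈ 13.13%; the approximation is known to undercount slightly (Li(x) is a better estimate).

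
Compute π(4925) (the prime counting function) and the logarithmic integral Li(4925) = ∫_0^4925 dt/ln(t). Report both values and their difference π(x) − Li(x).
π(4925) = 657;  Li(4925) ≈ 675.47;  π(x) − Li(x) ≈ -18.47.

Direct count of primes ≤ 4925 gives π(4925) = 657. Numerical evaluation of the logarithmic integral gives Li(4925) ≈ 675.47. The difference π(x) − Li(x) ≈ -18.47 is typically negative for small/moderate x (Li(x) overestimates), though Littlewood's theorem shows this sign changes infinitely often.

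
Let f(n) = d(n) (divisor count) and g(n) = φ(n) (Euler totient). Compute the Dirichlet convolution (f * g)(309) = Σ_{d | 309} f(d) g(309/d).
(d * φ)(309) = 416

Divisors of 309: [1, 3, 103, 309]. For each d | 309:
  d = 1: d(1) · φ(309/1) = 1 · 204 = 204
  d = 3: d(3) · φ(309/3) = 2 · 102 = 204
  d = 103: d(103) · φ(309/103) = 2 · 2 = 4
  d = 309: d(309) · φ(309/309) = 4 · 1 = 4
Summing: (d * φ)(309) = 204 + 204 + 4 + 4 = 416.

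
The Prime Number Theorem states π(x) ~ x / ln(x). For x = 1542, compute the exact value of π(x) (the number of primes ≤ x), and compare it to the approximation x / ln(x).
π(1542) = 242;  x/ln(x) ≈ 210.06;  relative error ≈ 13.20%.

Directly count primes up to 1542: π(1542) = 242. The PNT approximation gives 1542/ln(1542) ≈ 1542/7.34084 ≈ 210.06. Relative error (π(x) − x/ln(x)) / π(x) ≈ 13.20%; the approximation is known to undercount slightly (Li(x) is a better estimate).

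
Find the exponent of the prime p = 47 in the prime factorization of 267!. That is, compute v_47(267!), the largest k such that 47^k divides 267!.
v_47(267!) = 5

Legendre's formula: v_p(n!) = Σ_{k ≥ 1} ⌊n / p^k⌋. For p = 47, n = 267, the terms are:
  ⌊267/47^1⌋ = ⌊267/47⌋ = 5
(the next term ⌊267/47^2⌋ = 0, terminating the sum). Summing: v_47(267!) = 5 = 5.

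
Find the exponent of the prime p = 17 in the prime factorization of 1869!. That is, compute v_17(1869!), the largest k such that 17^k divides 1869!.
v_17(1869!) = 115

Legendre's formula: v_p(n!) = Σ_{k ≥ 1} ⌊n / p^k⌋. For p = 17, n = 1869, the terms are:
  ⌊1869/17^1⌋ = ⌊1869/17⌋ = 109
  ⌊1869/17^2⌋ = ⌊1869/289⌋ = 6
(the next term ⌊1869/17^3⌋ = 0, terminating the sum). Summing: v_17(1869!) = 109 + 6 = 115.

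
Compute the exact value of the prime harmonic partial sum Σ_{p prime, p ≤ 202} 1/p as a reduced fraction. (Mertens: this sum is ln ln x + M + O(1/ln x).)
Σ 1/p = 15202313841027497739047080375538859939135227730139536997746371469607707132833646367/7799922041683461553249199106329813876687996789903550945093032474868511536164700810

π(202) = 46, so the primes ≤ 202 are [2, 3, 5, 7, 11, 13, 17, 19, 23, 29, 31, 37, 41, 43, 47, 53, 59, 61, 67, 71, 73, 79, 83, 89, 97, 101, 103, 107, 109, 113, 127, 131, 137, 139, 149, 151, 157, 163, 167, 173, 179, 181, 191, 193, 197, 199]. Summing 1/p over these primes: 15202313841027497739047080375538859939135227730139536997746371469607707132833646367/7799922041683461553249199106329813876687996789903550945093032474868511536164700810 ≈ 1.9490. Mertens estimate ln ln(202) + 0.2615 ≈ 1.9308.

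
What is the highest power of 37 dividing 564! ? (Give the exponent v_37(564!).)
v_37(564!) = 15

Legendre's formula: v_p(n!) = Σ_{k ≥ 1} ⌊n / p^k⌋. For p = 37, n = 564, the terms are:
  ⌊564/37^1⌋ = ⌊564/37⌋ = 15
(the next term ⌊564/37^2⌋ = 0, terminating the sum). Summing: v_37(564!) = 15 = 15.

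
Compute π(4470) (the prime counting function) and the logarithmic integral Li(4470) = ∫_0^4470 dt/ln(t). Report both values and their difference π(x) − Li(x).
π(4470) = 607;  Li(4470) ≈ 621.65;  π(x) − Li(x) ≈ -14.65.

Direct count of primes ≤ 4470 gives π(4470) = 607. Numerical evaluation of the logarithmic integral gives Li(4470) ≈ 621.65. The difference π(x) − Li(x) ≈ -14.65 is typically negative for small/moderate x (Li(x) overestimates), though Littlewood's theorem shows this sign changes infinitely often.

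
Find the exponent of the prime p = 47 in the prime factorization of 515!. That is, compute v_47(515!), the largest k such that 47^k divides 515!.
v_47(515!) = 10

Legendre's formula: v_p(n!) = Σ_{k ≥ 1} ⌊n / p^k⌋. For p = 47, n = 515, the terms are:
  ⌊515/47^1⌋ = ⌊515/47⌋ = 10
(the next term ⌊515/47^2⌋ = 0, terminating the sum). Summing: v_47(515!) = 10 = 10.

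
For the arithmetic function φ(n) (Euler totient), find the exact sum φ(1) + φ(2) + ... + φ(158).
Σ_{n ≤ 158} φ(n) = 7638

Compute φ(n) for each 1 ≤ n ≤ 158: φ(1) = 1, φ(2) = 1, φ(3) = 2, φ(4) = 2, φ(5) = 4, φ(6) = 2, φ(7) = 6, φ(8) = 4, φ(9) = 6, φ(10) = 4, φ(11) = 10, φ(12) = 4, φ(13) = 12, φ(14) = 6, φ(15) = 8, φ(16) = 8, φ(17) = 16, φ(18) = 6, φ(19) = 18, φ(20) = 8, φ(21) = 12, φ(22) = 10, φ(23) = 22, φ(24) = 8, φ(25) = 20, φ(26) = 12, φ(27) = 18, φ(28) = 12, φ(29) = 28, φ(30) = 8, φ(31) = 30, φ(32) = 16, φ(33) = 20, φ(34) = 16, φ(35) = 24, φ(36) = 12, φ(37) = 36, φ(38) = 18, φ(39) = 24, φ(40) = 16, φ(41) = 40, φ(42) = 12, φ(43) = 42, φ(44) = 20, φ(45) = 24, φ(46) = 22, φ(47) = 46, φ(48) = 16, φ(49) = 42, φ(50) = 20, φ(51) = 32, φ(52) = 24, φ(53) = 52, φ(54) = 18, φ(55) = 40, φ(56) = 24, φ(57) = 36, φ(58) = 28, φ(59) = 58, φ(60) = 16, φ(61) = 60, φ(62) = 30, φ(63) = 36, φ(64) = 32, φ(65) = 48, φ(66) = 20, φ(67) = 66, φ(68) = 32, φ(69) = 44, φ(70) = 24, φ(71) = 70, φ(72) = 24, φ(73) = 72, φ(74) = 36, φ(75) = 40, φ(76) = 36, φ(77) = 60, φ(78) = 24, φ(79) = 78, φ(80) = 32, φ(81) = 54, φ(82) = 40, φ(83) = 82, φ(84) = 24, φ(85) = 64, φ(86) = 42, φ(87) = 56, φ(88) = 40, φ(89) = 88, φ(90) = 24, φ(91) = 72, φ(92) = 44, φ(93) = 60, φ(94) = 46, φ(95) = 72, φ(96) = 32, φ(97) = 96, φ(98) = 42, φ(99) = 60, φ(100) = 40, φ(101) = 100, φ(102) = 32, φ(103) = 102, φ(104) = 48, φ(105) = 48, φ(106) = 52, φ(107) = 106, φ(108) = 36, φ(109) = 108, φ(110) = 40, φ(111) = 72, φ(112) = 48, φ(113) = 112, φ(114) = 36, φ(115) = 88, φ(116) = 56, φ(117) = 72, φ(118) = 58, φ(119) = 96, φ(120) = 32, φ(121) = 110, φ(122) = 60, φ(123) = 80, φ(124) = 60, φ(125) = 100, φ(126) = 36, φ(127) = 126, φ(128) = 64, φ(129) = 84, φ(130) = 48, φ(131) = 130, φ(132) = 40, φ(133) = 108, φ(134) = 66, φ(135) = 72, φ(136) = 64, φ(137) = 136, φ(138) = 44, φ(139) = 138, φ(140) = 48, φ(141) = 92, φ(142) = 70, φ(143) = 120, φ(144) = 48, φ(145) = 112, φ(146) = 72, φ(147) = 84, φ(148) = 72, φ(149) = 148, φ(150) = 40, φ(151) = 150, φ(152) = 72, φ(153) = 96, φ(154) = 60, φ(155) = 120, φ(156) = 48, φ(157) = 156, φ(158) = 78. Summing all 158 values: 7638. (Average order: Σ_{n ≤ x} φ(n) ~ (3/π²) x². For x = 158, (3/π²)·158² ≈ 7588.15.)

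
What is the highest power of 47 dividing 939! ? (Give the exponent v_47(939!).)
v_47(939!) = 19

Legendre's formula: v_p(n!) = Σ_{k ≥ 1} ⌊n / p^k⌋. For p = 47, n = 939, the terms are:
  ⌊939/47^1⌋ = ⌊939/47⌋ = 19
(the next term ⌊939/47^2⌋ = 0, terminating the sum). Summing: v_47(939!) = 19 = 19.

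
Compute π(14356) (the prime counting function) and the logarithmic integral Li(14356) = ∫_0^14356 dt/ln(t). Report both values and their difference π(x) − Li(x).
π(14356) = 1683;  Li(14356) ≈ 1709.50;  π(x) − Li(x) ≈ -26.50.

Direct count of primes ≤ 14356 gives π(14356) = 1683. Numerical evaluation of the logarithmic integral gives Li(14356) ≈ 1709.50. The difference π(x) − Li(x) ≈ -26.50 is typically negative for small/moderate x (Li(x) overestimates), though Littlewood's theorem shows this sign changes infinitely often.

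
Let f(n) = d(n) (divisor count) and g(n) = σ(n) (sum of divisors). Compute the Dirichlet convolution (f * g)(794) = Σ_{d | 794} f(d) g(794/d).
(d * σ)(794) = 2000

Divisors of 794: [1, 2, 397, 794]. For each d | 794:
  d = 1: d(1) · σ(794/1) = 1 · 1194 = 1194
  d = 2: d(2) · σ(794/2) = 2 · 398 = 796
  d = 397: d(397) · σ(794/397) = 2 · 3 = 6
  d = 794: d(794) · σ(794/794) = 4 · 1 = 4
Summing: (d * σ)(794) = 1194 + 796 + 6 + 4 = 2000.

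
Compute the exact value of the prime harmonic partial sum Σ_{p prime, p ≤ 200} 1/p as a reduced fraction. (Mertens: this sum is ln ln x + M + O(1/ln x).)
Σ 1/p = 15202313841027497739047080375538859939135227730139536997746371469607707132833646367/7799922041683461553249199106329813876687996789903550945093032474868511536164700810

π(200) = 46, so the primes ≤ 200 are [2, 3, 5, 7, 11, 13, 17, 19, 23, 29, 31, 37, 41, 43, 47, 53, 59, 61, 67, 71, 73, 79, 83, 89, 97, 101, 103, 107, 109, 113, 127, 131, 137, 139, 149, 151, 157, 163, 167, 173, 179, 181, 191, 193, 197, 199]. Summing 1/p over these primes: 15202313841027497739047080375538859939135227730139536997746371469607707132833646367/7799922041683461553249199106329813876687996789903550945093032474868511536164700810 ≈ 1.9490. Mertens estimate ln ln(200) + 0.2615 ≈ 1.9289.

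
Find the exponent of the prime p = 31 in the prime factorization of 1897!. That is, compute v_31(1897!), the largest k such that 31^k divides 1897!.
v_31(1897!) = 62

Legendre's formula: v_p(n!) = Σ_{k ≥ 1} ⌊n / p^k⌋. For p = 31, n = 1897, the terms are:
  ⌊1897/31^1⌋ = ⌊1897/31⌋ = 61
  ⌊1897/31^2⌋ = ⌊1897/961⌋ = 1
(the next term ⌊1897/31^3⌋ = 0, terminating the sum). Summing: v_31(1897!) = 61 + 1 = 62.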